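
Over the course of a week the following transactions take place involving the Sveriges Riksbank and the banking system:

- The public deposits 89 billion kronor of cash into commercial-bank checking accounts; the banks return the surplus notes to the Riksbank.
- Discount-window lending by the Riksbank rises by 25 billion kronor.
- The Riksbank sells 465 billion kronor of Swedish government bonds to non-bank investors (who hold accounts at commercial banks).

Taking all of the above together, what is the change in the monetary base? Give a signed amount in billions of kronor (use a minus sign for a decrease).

-440 billion

Riksbank balance sheet:
  Assets:      Securities −465B, Loans to banks +25B
  Liabilities: Bank reserves −351B, Currency in circulation −89B
Commercial banking system:
  Assets:      Reserves at CB −351B
  Liabilities: Checkable deposits −376B, Borrowings from CB +25B
Monetary base = currency + reserves: −89B + (−351B) = -440 billion.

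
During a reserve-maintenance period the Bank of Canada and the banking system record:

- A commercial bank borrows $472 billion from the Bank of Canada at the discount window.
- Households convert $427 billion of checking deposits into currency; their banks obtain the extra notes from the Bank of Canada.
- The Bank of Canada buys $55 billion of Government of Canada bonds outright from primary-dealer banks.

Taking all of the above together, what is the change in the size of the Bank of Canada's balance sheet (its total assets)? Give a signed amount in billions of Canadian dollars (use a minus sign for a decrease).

+$527 billion

Discount-window loan $472 billion: a Bank of Canada asset is acquired → +$472B.
Currency withdrawal $427 billion: only the composition of liabilities changes → 0.
OMO purchase (from banks) $55 billion: a Bank of Canada asset is acquired → +$55B.
Net: 472 + 0 + 55 = +$527 billion.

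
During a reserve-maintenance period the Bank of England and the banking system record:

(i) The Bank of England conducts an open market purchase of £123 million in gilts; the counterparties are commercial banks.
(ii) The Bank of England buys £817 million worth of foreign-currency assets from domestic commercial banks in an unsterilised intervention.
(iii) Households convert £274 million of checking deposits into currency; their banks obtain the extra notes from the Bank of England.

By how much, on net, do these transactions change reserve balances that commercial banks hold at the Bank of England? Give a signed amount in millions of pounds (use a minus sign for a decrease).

+£666 million

OMO purchase (from banks) £123 million: the Bank of England pays by crediting reserve accounts → +£123M.
FX purchase £817 million: the Bank of England pays by crediting reserve accounts → +£817M.
Currency withdrawal £274 million: banks swap reserves for currency → −£274M.
Net: 123 + 817 − 274 = +£666 million.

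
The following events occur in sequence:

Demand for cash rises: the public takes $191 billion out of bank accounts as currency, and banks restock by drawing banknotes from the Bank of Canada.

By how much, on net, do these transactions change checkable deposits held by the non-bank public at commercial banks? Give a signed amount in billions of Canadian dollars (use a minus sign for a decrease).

Currency withdrawal $191 billion: non-bank counterparties' bank balances fall → −$191B.

-$191 billion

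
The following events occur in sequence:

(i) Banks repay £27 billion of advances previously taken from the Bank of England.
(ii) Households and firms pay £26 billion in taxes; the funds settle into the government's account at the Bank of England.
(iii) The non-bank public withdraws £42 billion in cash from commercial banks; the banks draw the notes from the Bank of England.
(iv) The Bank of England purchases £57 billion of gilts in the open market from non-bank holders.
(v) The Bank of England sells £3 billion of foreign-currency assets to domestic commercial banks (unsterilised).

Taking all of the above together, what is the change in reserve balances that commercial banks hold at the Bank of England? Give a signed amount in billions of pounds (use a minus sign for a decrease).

-£41 billion

Discount-window repayment £27 billion: repayment is debited from reserves → −£27B.
Government account inflow £26 billion: funds move from bank reserves into the government account → −£26B.
Currency withdrawal £42 billion: banks swap reserves for currency → −£42B.
Asset purchase (from non-banks) £57 billion: the Bank of England pays by crediting reserve accounts → +£57B.
FX sale £3 billion: the buying banks pay out of their reserve balances → −£3B.
Net: −27 − 26 − 42 + 57 − 3 = -£41 billion.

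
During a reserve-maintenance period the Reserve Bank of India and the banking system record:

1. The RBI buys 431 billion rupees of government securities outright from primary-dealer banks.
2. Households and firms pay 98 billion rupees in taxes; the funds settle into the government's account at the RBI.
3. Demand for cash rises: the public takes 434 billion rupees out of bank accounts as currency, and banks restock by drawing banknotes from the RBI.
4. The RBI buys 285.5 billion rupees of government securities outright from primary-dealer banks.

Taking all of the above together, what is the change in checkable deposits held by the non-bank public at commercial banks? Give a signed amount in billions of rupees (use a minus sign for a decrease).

RBI balance sheet:
  Assets:      Securities +716.5B
  Liabilities: Bank reserves +184.5B, Currency in circulation +434B, Government deposits +98B
Commercial banking system:
  Assets:      Reserves at CB +184.5B, Securities −716.5B
  Liabilities: Checkable deposits −532B
So the change in checkable deposits held by the non-bank public at commercial banks is -532 billion.

-532 billion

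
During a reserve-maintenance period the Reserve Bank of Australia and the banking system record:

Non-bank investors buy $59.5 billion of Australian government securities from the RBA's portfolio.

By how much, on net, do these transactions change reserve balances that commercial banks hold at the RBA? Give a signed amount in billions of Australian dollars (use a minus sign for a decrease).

-$59.5 billion

Asset sale (to non-banks) $59.5 billion: the non-bank buyers' banks settle from reserves → −$59.5B.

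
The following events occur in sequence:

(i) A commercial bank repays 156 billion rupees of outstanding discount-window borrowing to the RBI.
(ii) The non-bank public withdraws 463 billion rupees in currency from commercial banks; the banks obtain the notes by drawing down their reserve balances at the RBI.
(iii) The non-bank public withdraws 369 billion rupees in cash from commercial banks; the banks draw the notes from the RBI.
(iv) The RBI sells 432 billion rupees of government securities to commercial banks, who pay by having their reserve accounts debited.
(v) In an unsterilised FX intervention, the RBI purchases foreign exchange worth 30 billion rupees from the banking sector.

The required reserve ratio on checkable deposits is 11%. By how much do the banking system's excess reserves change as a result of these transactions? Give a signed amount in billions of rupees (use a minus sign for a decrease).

-1298.48 billion

Discount-window repayment 156 billion rupees: reserves −156B, deposits 0.
Currency withdrawal 463 billion rupees: reserves −463B, deposits −463B.
Currency withdrawal 369 billion rupees: reserves −369B, deposits −369B.
OMO sale (to banks) 432 billion rupees: reserves −432B, deposits 0.
FX purchase 30 billion rupees: reserves +30B, deposits 0.
Totals: Δreserves = −1390B, Δdeposits = −832B.
Δrequired reserves = 11% × −832B = −91.52B.
Δexcess reserves = Δreserves − Δrequired = −1390B − (−91.52B) = -1298.48 billion.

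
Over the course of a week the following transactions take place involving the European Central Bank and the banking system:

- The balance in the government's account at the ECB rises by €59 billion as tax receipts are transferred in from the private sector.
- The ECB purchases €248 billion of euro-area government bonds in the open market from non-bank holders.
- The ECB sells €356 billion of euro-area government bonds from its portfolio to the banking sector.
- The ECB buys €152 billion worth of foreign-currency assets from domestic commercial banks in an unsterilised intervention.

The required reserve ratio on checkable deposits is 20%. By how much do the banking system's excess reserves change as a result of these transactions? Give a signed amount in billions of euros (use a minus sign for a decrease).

-€52.8 billion

Government account inflow €59 billion: reserves −€59B, deposits −€59B.
Asset purchase (from non-banks) €248 billion: reserves +€248B, deposits +€248B.
OMO sale (to banks) €356 billion: reserves −€356B, deposits 0.
FX purchase €152 billion: reserves +€152B, deposits 0.
Totals: Δreserves = −€15B, Δdeposits = +€189B.
Δrequired reserves = 20% × +€189B = +€37.8B.
Δexcess reserves = Δreserves − Δrequired = −€15B − (+€37.8B) = -€52.8 billion.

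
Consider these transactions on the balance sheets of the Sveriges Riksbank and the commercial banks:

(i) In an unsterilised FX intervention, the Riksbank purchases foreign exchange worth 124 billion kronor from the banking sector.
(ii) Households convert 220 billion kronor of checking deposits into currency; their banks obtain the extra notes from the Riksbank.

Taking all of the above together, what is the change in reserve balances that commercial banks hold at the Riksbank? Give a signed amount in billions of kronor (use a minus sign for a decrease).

FX purchase 124 billion kronor: the Riksbank pays by crediting reserve accounts → +124B.
Currency withdrawal 220 billion kronor: banks swap reserves for currency → −220B.
Net: 124 − 220 = -96 billion.

-96 billion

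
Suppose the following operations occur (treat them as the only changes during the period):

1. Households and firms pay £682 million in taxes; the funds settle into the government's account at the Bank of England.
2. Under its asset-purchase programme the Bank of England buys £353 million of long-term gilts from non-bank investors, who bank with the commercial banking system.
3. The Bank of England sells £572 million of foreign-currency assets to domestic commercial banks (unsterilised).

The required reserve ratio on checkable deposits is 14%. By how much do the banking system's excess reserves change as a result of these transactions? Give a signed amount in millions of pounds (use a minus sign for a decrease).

-£854.94 million

Government account inflow £682 million: reserves −£682M, deposits −£682M.
Asset purchase (from non-banks) £353 million: reserves +£353M, deposits +£353M.
FX sale £572 million: reserves −£572M, deposits 0.
Totals: Δreserves = −£901M, Δdeposits = −£329M.
Δrequired reserves = 14% × −£329M = −£46.06M.
Δexcess reserves = Δreserves − Δrequired = −£901M − (−£46.06M) = -£854.94 million.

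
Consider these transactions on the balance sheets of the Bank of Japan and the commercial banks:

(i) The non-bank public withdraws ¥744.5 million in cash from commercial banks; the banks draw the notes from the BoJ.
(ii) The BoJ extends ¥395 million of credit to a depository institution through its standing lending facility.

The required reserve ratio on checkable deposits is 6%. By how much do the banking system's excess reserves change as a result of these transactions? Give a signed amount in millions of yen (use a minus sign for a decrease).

Currency withdrawal ¥744.5 million: reserves −¥744.5M, deposits −¥744.5M.
Discount-window loan ¥395 million: reserves +¥395M, deposits 0.
Totals: Δreserves = −¥349.5M, Δdeposits = −¥744.5M.
Δrequired reserves = 6% × −¥744.5M = −¥44.67M.
Δexcess reserves = Δreserves − Δrequired = −¥349.5M − (−¥44.67M) = -¥304.83 million.

-¥304.83 million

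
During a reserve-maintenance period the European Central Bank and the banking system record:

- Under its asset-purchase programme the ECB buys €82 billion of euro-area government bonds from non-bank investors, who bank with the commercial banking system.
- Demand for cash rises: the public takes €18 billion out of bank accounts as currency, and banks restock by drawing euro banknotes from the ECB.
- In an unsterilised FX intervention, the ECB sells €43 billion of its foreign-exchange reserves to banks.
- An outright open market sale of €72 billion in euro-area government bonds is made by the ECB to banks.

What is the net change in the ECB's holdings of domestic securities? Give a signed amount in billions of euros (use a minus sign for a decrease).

ECB balance sheet:
  Assets:      Securities +€10B, Foreign assets −€43B
  Liabilities: Bank reserves −€51B, Currency in circulation +€18B
Commercial banking system:
  Assets:      Reserves at CB −€51B, Securities +€72B, Foreign assets +€43B
  Liabilities: Checkable deposits +€64B
So the change in the ECB's holdings of domestic securities is +€10 billion.

+€10 billion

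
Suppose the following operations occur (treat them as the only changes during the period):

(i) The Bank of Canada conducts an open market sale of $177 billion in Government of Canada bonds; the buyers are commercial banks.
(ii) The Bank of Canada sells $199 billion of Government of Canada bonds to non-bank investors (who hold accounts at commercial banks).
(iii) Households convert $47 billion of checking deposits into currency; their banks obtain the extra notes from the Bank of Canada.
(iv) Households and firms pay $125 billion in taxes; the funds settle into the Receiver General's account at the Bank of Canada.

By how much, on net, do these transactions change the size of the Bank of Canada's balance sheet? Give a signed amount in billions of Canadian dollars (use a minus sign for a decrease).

-$376 billion

OMO sale (to banks) $177 billion: a Bank of Canada asset is shed → −$177B.
Asset sale (to non-banks) $199 billion: a Bank of Canada asset is shed → −$199B.
Currency withdrawal $47 billion: only the composition of liabilities changes → 0.
Government account inflow $125 billion: only the composition of liabilities changes → 0.
Net: −177 − 199 + 0 + 0 = -$376 billion.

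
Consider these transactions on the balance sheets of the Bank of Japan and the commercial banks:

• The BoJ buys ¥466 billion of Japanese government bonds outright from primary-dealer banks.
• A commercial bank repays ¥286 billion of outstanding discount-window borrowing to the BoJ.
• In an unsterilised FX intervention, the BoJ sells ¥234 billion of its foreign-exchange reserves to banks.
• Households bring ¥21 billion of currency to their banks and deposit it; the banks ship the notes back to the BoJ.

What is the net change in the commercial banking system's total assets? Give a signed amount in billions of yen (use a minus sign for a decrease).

-¥265 billion

BoJ balance sheet:
  Assets:      Securities +¥466B, Loans to banks −¥286B, Foreign assets −¥234B
  Liabilities: Bank reserves −¥33B, Currency in circulation −¥21B
Commercial banking system:
  Assets:      Reserves at CB −¥33B, Securities −¥466B, Foreign assets +¥234B
  Liabilities: Checkable deposits +¥21B, Borrowings from CB −¥286B
Change in total bank assets = -¥265 billion.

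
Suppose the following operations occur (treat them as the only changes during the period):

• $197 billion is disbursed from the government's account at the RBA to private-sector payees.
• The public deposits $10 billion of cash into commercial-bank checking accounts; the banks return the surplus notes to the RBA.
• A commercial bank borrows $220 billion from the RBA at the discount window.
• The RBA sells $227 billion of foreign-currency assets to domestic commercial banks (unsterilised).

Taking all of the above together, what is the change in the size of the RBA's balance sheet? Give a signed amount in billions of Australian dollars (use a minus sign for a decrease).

-$7 billion

Government spending $197 billion: only the composition of liabilities changes → 0.
Currency deposit $10 billion: only the composition of liabilities changes → 0.
Discount-window loan $220 billion: an RBA asset is acquired → +$220B.
FX sale $227 billion: an RBA asset is shed → −$227B.
Net: 0 + 0 + 220 − 227 = -$7 billion.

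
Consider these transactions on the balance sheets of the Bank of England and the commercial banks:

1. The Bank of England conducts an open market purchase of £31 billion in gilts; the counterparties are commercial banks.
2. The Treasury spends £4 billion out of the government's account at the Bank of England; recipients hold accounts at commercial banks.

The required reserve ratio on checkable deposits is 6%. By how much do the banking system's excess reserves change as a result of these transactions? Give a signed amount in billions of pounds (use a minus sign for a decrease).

+£34.76 billion

OMO purchase (from banks) £31 billion: reserves +£31B, deposits 0.
Government spending £4 billion: reserves +£4B, deposits +£4B.
Totals: Δreserves = +£35B, Δdeposits = +£4B.
Δrequired reserves = 6% × +£4B = +£0.24B.
Δexcess reserves = Δreserves − Δrequired = +£35B − (+£0.24B) = +£34.76 billion.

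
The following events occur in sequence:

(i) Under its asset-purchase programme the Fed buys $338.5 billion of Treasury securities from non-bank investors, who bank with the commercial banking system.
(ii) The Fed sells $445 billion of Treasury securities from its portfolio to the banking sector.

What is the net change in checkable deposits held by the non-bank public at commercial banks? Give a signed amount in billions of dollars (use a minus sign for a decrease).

Asset purchase (from non-banks) $338.5 billion: non-bank counterparties' bank balances rise → +$338.5B.
OMO sale (to banks) $445 billion: the counterparty is a bank, so public deposits are unchanged → 0.
Net: 338.5 + 0 = +$338.5 billion.

+$338.5 billion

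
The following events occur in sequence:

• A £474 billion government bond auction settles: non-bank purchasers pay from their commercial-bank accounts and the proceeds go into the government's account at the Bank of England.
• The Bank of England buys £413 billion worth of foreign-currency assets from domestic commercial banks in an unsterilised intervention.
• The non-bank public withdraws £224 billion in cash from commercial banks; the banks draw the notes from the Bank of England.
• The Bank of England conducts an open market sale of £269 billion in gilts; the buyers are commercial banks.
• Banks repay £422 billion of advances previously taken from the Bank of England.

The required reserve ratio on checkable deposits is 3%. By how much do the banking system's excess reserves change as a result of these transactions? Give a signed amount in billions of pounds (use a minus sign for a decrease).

Government account inflow £474 billion: reserves −£474B, deposits −£474B.
FX purchase £413 billion: reserves +£413B, deposits 0.
Currency withdrawal £224 billion: reserves −£224B, deposits −£224B.
OMO sale (to banks) £269 billion: reserves −£269B, deposits 0.
Discount-window repayment £422 billion: reserves −£422B, deposits 0.
Totals: Δreserves = −£976B, Δdeposits = −£698B.
Δrequired reserves = 3% × −£698B = −£20.94B.
Δexcess reserves = Δreserves − Δrequired = −£976B − (−£20.94B) = -£955.06 billion.

-£955.06 billion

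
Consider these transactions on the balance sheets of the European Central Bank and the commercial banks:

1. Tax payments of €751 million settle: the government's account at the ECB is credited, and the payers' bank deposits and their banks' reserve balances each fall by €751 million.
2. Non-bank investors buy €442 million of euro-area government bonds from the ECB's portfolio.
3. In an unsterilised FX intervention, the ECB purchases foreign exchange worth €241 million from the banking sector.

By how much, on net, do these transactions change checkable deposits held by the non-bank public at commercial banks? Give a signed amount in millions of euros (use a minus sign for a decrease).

ECB balance sheet:
  Assets:      Securities −€442M, Foreign assets +€241M
  Liabilities: Bank reserves −€952M, Government deposits +€751M
Commercial banking system:
  Assets:      Reserves at CB −€952M, Foreign assets −€241M
  Liabilities: Checkable deposits −€1193M
So the change in checkable deposits held by the non-bank public at commercial banks is -€1193 million.

-€1193 million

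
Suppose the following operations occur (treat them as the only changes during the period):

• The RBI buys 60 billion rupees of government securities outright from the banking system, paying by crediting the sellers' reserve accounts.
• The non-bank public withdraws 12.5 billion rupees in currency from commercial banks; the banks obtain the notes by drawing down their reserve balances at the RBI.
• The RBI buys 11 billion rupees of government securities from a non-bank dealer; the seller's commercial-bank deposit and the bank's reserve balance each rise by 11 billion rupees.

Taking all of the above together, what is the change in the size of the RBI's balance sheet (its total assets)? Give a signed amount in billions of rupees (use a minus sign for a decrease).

OMO purchase (from banks) 60 billion rupees: an RBI asset is acquired → +60B.
Currency withdrawal 12.5 billion rupees: only the composition of liabilities changes → 0.
Asset purchase (from non-banks) 11 billion rupees: an RBI asset is acquired → +11B.
Net: 60 + 0 + 11 = +71 billion.

+71 billion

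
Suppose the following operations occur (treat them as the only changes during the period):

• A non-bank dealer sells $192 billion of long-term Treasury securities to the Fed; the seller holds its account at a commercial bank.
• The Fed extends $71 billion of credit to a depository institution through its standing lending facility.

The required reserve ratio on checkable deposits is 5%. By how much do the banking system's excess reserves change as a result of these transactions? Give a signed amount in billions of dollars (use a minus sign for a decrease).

Asset purchase (from non-banks) $192 billion: reserves +$192B, deposits +$192B.
Discount-window loan $71 billion: reserves +$71B, deposits 0.
Totals: Δreserves = +$263B, Δdeposits = +$192B.
Δrequired reserves = 5% × +$192B = +$9.6B.
Δexcess reserves = Δreserves − Δrequired = +$263B − (+$9.6B) = +$253.4 billion.

+$253.4 billion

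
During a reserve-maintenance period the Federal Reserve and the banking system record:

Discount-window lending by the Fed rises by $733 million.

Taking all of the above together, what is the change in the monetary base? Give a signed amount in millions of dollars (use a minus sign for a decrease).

Fed balance sheet:
  Assets:      Loans to banks +$733M
  Liabilities: Bank reserves +$733M
Monetary base = currency + reserves: 0 + (+$733M) = +$733 million.

+$733 million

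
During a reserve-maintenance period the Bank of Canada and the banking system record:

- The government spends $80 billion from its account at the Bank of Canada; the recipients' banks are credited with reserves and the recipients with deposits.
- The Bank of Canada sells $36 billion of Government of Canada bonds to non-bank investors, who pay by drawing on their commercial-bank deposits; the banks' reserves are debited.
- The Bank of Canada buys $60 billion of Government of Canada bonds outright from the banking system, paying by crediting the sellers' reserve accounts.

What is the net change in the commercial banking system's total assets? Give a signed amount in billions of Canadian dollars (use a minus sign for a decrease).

+$44 billion

Bank of Canada balance sheet:
  Assets:      Securities +$24B
  Liabilities: Bank reserves +$104B, Government deposits −$80B
Commercial banking system:
  Assets:      Reserves at CB +$104B, Securities −$60B
  Liabilities: Checkable deposits +$44B
Change in total bank assets = +$44 billion.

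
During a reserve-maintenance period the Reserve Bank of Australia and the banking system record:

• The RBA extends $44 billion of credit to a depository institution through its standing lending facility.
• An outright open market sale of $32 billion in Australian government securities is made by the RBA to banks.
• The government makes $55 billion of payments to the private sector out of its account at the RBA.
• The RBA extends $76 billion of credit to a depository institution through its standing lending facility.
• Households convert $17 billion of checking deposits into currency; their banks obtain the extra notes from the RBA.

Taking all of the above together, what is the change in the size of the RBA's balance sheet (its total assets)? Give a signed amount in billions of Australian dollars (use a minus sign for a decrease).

+$88 billion

Discount-window loan $44 billion: an RBA asset is acquired → +$44B.
OMO sale (to banks) $32 billion: an RBA asset is shed → −$32B.
Government spending $55 billion: only the composition of liabilities changes → 0.
Discount-window loan $76 billion: an RBA asset is acquired → +$76B.
Currency withdrawal $17 billion: only the composition of liabilities changes → 0.
Net: 44 − 32 + 0 + 76 + 0 = +$88 billion.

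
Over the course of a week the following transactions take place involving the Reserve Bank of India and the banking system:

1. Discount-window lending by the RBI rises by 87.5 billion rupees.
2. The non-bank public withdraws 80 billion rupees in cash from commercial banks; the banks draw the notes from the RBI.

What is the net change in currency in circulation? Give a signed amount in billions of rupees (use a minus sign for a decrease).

+80 billion

Discount-window loan 87.5 billion rupees: no currency enters or leaves circulation → 0.
Currency withdrawal 80 billion rupees: notes leave the central bank → +80B.
Net: 0 + 80 = +80 billion.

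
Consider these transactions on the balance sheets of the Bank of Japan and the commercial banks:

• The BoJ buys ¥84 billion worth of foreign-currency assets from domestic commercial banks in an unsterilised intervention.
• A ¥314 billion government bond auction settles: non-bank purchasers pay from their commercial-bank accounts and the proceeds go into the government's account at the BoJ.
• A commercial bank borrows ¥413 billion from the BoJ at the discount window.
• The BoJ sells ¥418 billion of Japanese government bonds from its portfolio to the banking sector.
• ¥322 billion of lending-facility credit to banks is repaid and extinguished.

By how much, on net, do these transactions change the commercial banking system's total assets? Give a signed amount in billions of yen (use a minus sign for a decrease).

FX purchase ¥84 billion: just an asset swap on bank balance sheets → 0.
Government account inflow ¥314 billion: bank balance sheets shrink → −¥314B.
Discount-window loan ¥413 billion: bank balance sheets expand → +¥413B.
OMO sale (to banks) ¥418 billion: just an asset swap on bank balance sheets → 0.
Discount-window repayment ¥322 billion: bank balance sheets shrink → −¥322B.
Net: 0 − 314 + 413 + 0 − 322 = -¥223 billion.

-¥223 billion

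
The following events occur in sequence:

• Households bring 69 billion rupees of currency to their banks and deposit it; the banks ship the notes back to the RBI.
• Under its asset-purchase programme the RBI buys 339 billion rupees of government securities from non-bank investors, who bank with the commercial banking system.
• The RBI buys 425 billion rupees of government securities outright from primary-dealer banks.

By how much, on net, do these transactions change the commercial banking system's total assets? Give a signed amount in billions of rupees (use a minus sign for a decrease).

Currency deposit 69 billion rupees: bank balance sheets expand → +69B.
Asset purchase (from non-banks) 339 billion rupees: bank balance sheets expand → +339B.
OMO purchase (from banks) 425 billion rupees: just an asset swap on bank balance sheets → 0.
Net: 69 + 339 + 0 = +408 billion.

+408 billion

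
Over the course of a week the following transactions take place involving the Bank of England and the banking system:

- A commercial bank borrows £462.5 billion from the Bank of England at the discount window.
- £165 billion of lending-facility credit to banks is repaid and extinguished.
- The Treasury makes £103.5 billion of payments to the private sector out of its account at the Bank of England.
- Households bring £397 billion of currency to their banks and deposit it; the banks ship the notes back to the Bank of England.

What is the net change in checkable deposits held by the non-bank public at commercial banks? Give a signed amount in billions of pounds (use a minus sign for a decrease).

Bank of England balance sheet:
  Assets:      Loans to banks +£297.5B
  Liabilities: Bank reserves +£798B, Currency in circulation −£397B, Government deposits −£103.5B
Commercial banking system:
  Assets:      Reserves at CB +£798B
  Liabilities: Checkable deposits +£500.5B, Borrowings from CB +£297.5B
So the change in checkable deposits held by the non-bank public at commercial banks is +£500.5 billion.

+£500.5 billion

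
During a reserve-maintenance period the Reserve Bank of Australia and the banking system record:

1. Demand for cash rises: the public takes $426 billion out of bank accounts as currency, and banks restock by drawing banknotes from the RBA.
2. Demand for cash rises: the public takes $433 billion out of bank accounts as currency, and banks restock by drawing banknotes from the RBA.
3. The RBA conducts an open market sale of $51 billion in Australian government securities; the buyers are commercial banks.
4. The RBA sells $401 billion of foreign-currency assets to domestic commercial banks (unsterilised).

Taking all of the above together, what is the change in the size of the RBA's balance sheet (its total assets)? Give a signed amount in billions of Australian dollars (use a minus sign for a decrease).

-$452 billion

Currency withdrawal $426 billion: only the composition of liabilities changes → 0.
Currency withdrawal $433 billion: only the composition of liabilities changes → 0.
OMO sale (to banks) $51 billion: an RBA asset is shed → −$51B.
FX sale $401 billion: an RBA asset is shed → −$401B.
Net: 0 + 0 − 51 − 401 = -$452 billion.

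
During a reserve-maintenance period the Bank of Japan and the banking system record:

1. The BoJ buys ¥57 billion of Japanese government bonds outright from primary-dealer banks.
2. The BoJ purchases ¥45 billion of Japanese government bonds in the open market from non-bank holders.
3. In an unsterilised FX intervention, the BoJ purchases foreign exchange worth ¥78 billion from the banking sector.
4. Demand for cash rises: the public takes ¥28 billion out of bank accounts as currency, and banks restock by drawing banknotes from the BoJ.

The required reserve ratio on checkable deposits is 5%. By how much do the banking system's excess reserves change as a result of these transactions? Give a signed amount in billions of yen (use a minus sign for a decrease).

+¥151.15 billion

OMO purchase (from banks) ¥57 billion: reserves +¥57B, deposits 0.
Asset purchase (from non-banks) ¥45 billion: reserves +¥45B, deposits +¥45B.
FX purchase ¥78 billion: reserves +¥78B, deposits 0.
Currency withdrawal ¥28 billion: reserves −¥28B, deposits −¥28B.
Totals: Δreserves = +¥152B, Δdeposits = +¥17B.
Δrequired reserves = 5% × +¥17B = +¥0.85B.
Δexcess reserves = Δreserves − Δrequired = +¥152B − (+¥0.85B) = +¥151.15 billion.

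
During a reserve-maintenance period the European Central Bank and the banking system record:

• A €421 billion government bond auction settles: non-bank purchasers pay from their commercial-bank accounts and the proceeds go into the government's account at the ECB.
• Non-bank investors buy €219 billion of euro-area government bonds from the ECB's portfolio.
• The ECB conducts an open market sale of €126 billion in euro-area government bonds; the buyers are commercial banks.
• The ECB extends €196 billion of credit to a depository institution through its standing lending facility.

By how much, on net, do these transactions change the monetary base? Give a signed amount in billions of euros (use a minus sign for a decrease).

Government account inflow €421 billion: reserves shift to a non-base liability → −€421B.
Asset sale (to non-banks) €219 billion: ECB balance sheet contracts → −€219B.
OMO sale (to banks) €126 billion: ECB balance sheet contracts → −€126B.
Discount-window loan €196 billion: ECB balance sheet expands → +€196B.
Net: −421 − 219 − 126 + 196 = -€570 billion.

-€570 billion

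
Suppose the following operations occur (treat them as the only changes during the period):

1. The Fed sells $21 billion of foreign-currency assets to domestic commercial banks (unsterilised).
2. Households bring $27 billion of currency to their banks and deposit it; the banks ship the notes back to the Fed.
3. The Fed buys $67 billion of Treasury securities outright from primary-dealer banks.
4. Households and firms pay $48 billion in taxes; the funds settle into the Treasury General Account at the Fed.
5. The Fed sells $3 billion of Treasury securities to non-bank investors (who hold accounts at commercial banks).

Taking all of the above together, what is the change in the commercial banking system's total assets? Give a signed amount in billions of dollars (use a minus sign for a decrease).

-$24 billion

Fed balance sheet:
  Assets:      Securities +$64B, Foreign assets −$21B
  Liabilities: Bank reserves +$22B, Currency in circulation −$27B, Government deposits +$48B
Commercial banking system:
  Assets:      Reserves at CB +$22B, Securities −$67B, Foreign assets +$21B
  Liabilities: Checkable deposits −$24B
Change in total bank assets = -$24 billion.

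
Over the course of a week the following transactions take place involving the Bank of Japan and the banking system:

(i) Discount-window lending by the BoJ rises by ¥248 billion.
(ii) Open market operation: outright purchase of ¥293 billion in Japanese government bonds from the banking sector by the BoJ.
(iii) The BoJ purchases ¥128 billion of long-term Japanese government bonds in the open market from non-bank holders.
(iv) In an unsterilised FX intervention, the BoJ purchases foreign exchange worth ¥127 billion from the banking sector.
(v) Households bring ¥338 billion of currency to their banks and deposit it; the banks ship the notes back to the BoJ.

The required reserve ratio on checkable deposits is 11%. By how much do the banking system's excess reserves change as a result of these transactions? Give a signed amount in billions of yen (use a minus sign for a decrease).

Discount-window loan ¥248 billion: reserves +¥248B, deposits 0.
OMO purchase (from banks) ¥293 billion: reserves +¥293B, deposits 0.
Asset purchase (from non-banks) ¥128 billion: reserves +¥128B, deposits +¥128B.
FX purchase ¥127 billion: reserves +¥127B, deposits 0.
Currency deposit ¥338 billion: reserves +¥338B, deposits +¥338B.
Totals: Δreserves = +¥1134B, Δdeposits = +¥466B.
Δrequired reserves = 11% × +¥466B = +¥51.26B.
Δexcess reserves = Δreserves − Δrequired = +¥1134B − (+¥51.26B) = +¥1082.74 billion.

+¥1082.74 billion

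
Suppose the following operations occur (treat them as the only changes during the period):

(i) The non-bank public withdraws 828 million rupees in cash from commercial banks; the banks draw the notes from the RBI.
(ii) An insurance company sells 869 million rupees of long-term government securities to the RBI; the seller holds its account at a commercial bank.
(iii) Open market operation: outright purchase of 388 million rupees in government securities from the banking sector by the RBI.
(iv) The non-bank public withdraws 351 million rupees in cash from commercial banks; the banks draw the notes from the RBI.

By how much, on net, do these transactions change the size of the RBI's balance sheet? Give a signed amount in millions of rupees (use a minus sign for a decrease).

RBI balance sheet:
  Assets:      Securities +1257M
  Liabilities: Bank reserves +78M, Currency in circulation +1179M
Change in total RBI assets = +1257 million.

+1257 million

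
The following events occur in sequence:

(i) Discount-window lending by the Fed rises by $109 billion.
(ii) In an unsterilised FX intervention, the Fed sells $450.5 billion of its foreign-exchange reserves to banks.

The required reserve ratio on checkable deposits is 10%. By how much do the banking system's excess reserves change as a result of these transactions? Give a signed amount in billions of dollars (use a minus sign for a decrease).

Discount-window loan $109 billion: reserves +$109B, deposits 0.
FX sale $450.5 billion: reserves −$450.5B, deposits 0.
Totals: Δreserves = −$341.5B, Δdeposits = 0.
Δrequired reserves = 10% × 0 = 0.
Δexcess reserves = Δreserves − Δrequired = −$341.5B − (0) = -$341.5 billion.

-$341.5 billion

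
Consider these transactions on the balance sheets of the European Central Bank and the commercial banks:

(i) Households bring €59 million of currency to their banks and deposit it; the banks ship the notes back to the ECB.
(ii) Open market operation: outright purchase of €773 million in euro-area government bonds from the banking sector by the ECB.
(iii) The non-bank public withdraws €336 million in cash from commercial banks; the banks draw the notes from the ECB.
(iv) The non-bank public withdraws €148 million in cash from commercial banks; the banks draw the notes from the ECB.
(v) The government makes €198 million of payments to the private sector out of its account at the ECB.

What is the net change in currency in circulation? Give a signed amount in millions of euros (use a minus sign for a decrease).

Currency deposit €59 million: notes return to the central bank → −€59M.
OMO purchase (from banks) €773 million: no currency enters or leaves circulation → 0.
Currency withdrawal €336 million: notes leave the central bank → +€336M.
Currency withdrawal €148 million: notes leave the central bank → +€148M.
Government spending €198 million: no currency enters or leaves circulation → 0.
Net: −59 + 0 + 336 + 148 + 0 = +€425 million.

+€425 million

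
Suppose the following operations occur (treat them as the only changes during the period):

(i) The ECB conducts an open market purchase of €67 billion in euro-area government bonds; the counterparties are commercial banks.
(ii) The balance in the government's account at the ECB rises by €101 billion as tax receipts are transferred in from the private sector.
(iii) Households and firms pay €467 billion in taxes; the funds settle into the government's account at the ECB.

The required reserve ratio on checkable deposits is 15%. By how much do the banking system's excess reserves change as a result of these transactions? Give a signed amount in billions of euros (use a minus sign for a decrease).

-€415.8 billion

OMO purchase (from banks) €67 billion: reserves +€67B, deposits 0.
Government account inflow €101 billion: reserves −€101B, deposits −€101B.
Government account inflow €467 billion: reserves −€467B, deposits −€467B.
Totals: Δreserves = −€501B, Δdeposits = −€568B.
Δrequired reserves = 15% × −€568B = −€85.2B.
Δexcess reserves = Δreserves − Δrequired = −€501B − (−€85.2B) = -€415.8 billion.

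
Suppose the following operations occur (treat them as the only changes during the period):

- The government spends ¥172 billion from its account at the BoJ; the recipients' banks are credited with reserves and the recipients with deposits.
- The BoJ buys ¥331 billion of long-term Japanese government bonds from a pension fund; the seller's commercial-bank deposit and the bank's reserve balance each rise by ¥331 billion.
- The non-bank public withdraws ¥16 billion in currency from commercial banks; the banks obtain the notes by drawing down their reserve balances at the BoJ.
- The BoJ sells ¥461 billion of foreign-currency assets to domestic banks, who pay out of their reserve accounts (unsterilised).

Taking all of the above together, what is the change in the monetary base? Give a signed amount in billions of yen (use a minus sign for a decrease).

Government spending ¥172 billion: a non-base liability converts back to reserves → +¥172B.
Asset purchase (from non-banks) ¥331 billion: BoJ balance sheet expands → +¥331B.
Currency withdrawal ¥16 billion: just a shift between currency and reserves — both are base money → 0.
FX sale ¥461 billion: BoJ balance sheet contracts → −¥461B.
Net: 172 + 331 + 0 − 461 = +¥42 billion.

+¥42 billion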